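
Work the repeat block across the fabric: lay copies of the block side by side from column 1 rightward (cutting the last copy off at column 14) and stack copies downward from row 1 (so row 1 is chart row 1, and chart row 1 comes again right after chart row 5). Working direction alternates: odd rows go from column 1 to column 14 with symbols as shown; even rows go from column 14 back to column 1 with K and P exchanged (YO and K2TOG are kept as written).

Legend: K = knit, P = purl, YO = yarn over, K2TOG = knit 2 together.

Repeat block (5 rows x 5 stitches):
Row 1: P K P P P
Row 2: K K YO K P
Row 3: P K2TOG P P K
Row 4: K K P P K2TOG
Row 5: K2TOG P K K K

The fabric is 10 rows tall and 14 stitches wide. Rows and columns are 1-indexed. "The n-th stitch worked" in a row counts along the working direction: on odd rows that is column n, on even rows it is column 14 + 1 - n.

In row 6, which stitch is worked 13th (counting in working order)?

For row 6: chart row = ((6-1) mod 5) + 1 = 1; this is a WS (even) row.
Chart row 1 tiled across columns 1-14: P K P P P P K P P P P K P P
WS row: flip the tiled sequence (start at column 14) and apply K<->P; YO and K2TOG stay.
Row 6 as worked: K K P K K K K P K K K K P K
Counting 13 along the worked row gives P.

Result:
P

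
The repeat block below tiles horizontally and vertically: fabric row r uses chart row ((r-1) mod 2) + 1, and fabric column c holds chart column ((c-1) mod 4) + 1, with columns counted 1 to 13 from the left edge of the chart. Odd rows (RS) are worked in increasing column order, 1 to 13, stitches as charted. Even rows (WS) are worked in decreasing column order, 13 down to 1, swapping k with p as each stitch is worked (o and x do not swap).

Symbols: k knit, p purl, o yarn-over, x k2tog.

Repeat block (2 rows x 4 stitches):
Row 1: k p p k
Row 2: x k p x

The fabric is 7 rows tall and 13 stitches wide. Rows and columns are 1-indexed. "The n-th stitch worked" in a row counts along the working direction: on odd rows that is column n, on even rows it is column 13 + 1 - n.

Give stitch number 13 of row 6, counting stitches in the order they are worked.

For row 6: chart row = ((6-1) mod 2) + 1 = 2; this is a WS (even) row.
Chart row 2 tiled across columns 1-13: x k p x x k p x x k p x x
WS row: flip the tiled sequence (start at column 13) and apply k<->p; o and x stay.
Row 6 as worked: x x k p x x k p x x k p x
The 13th stitch worked is x.

Stitch:
x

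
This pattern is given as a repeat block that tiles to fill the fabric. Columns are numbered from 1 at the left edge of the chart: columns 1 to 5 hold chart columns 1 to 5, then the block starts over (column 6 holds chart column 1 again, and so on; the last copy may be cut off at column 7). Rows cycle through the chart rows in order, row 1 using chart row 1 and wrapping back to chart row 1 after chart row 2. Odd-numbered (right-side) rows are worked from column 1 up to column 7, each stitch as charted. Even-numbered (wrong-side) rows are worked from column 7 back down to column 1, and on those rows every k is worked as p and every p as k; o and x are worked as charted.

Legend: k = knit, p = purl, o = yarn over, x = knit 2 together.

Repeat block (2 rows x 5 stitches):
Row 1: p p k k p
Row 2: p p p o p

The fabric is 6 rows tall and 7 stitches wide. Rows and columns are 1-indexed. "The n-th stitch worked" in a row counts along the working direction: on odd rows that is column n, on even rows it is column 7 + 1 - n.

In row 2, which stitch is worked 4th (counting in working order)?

Stitch:
o

Derivation:
Row 2 uses chart row ((2-1) mod 2)+1 = 2. Row 2 is even, so WS.
Chart row 2 tiled across columns 1-7: p p p o p p p
WS: work from column 7 back to column 1 (reverse the tiled row), swapping k<->p (o and x unchanged).
Row 2 as worked: k k k o k k k
The 4th stitch worked is o.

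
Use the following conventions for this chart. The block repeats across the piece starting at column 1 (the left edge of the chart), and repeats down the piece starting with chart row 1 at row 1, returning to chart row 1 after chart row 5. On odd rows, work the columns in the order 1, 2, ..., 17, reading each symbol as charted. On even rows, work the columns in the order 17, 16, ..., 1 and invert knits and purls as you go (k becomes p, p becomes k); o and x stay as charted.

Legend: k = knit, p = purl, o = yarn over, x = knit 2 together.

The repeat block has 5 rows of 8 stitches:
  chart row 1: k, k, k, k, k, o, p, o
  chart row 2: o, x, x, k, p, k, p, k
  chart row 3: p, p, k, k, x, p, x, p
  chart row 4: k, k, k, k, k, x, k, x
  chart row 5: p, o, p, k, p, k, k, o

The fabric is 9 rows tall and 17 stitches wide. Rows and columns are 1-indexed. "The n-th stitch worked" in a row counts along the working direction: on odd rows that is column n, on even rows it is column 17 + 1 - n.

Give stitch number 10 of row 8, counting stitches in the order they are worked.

Result:
k

Derivation:
Row 8 uses chart row ((8-1) mod 5)+1 = 3. Row 8 is even, so WS.
Chart row 3 tiled across columns 1-17: p p k k x p x p p p k k x p x p p
WS row: flip the tiled sequence (start at column 17) and apply k<->p; o and x stay.
Row 8 as worked: k k x k x p p k k k x k x p p k k
Stitch 10 in working order -> k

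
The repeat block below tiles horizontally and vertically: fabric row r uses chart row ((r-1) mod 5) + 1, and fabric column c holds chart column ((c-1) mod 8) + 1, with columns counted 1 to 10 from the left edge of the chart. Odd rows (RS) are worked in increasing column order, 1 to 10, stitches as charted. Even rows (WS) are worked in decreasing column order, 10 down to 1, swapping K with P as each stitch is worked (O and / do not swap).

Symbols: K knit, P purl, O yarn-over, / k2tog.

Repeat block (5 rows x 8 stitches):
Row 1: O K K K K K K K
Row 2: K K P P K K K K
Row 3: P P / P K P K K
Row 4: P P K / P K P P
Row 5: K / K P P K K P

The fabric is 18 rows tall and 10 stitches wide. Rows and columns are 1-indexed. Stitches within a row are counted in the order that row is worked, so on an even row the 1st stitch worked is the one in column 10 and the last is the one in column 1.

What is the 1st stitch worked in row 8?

Row 8: (8-1) mod 5 = 2, so use chart row 3. Even row -> WS.
Chart row 3 tiled across columns 1-10: P P / P K P K K P P
Wrong side: read the tiled row from column 10 down to 1 and exchange K with P (leave O, /).
Row 8 as worked: K K P P K P K / K K
The 1st stitch worked is K.

Stitch:
K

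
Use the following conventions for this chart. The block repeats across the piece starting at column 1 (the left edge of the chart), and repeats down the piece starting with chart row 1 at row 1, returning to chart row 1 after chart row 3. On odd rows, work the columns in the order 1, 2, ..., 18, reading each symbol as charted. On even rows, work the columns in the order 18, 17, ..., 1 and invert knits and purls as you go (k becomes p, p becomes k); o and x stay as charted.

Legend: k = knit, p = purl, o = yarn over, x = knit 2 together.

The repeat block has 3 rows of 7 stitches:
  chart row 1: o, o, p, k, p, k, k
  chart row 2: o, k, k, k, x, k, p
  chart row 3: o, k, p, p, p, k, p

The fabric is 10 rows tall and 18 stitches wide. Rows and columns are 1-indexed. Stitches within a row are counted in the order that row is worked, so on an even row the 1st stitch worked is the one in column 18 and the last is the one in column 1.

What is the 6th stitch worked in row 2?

For row 2: chart row = ((2-1) mod 3) + 1 = 2; this is a WS (even) row.
Chart row 2 tiled across columns 1-18: o k k k x k p o k k k x k p o k k k
WS row: flip the tiled sequence (start at column 18) and apply k<->p; o and x stay.
Row 2 as worked: p p p o k p x p p p o k p x p p p o
Counting 6 along the worked row gives p.

Result:
p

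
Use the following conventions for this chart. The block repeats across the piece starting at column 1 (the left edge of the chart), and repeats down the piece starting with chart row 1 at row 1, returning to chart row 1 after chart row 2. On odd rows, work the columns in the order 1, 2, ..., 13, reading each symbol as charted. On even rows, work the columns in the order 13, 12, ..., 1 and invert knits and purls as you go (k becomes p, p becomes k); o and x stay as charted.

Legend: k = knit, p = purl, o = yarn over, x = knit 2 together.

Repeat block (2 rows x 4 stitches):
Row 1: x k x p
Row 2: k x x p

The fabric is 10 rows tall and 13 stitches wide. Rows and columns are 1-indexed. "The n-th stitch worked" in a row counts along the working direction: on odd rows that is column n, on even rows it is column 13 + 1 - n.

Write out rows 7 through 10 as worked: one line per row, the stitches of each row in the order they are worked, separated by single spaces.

Row 7: chart row 1, RS - tile across columns 1-13 and work as-is.
Row 8: chart row 2, WS - tiled (columns 1-13): k x x p k x x p k x x p k; work from column 13 back to 1 with k<->p swapped.
Row 9: chart row 1, RS - tile across columns 1-13 and work as-is.
Row 10: chart row 2, WS - tiled (columns 1-13): k x x p k x x p k x x p k; work from column 13 back to 1 with k<->p swapped.

Rows as worked:
x k x p x k x p x k x p x
p k x x p k x x p k x x p
x k x p x k x p x k x p x
p k x x p k x x p k x x p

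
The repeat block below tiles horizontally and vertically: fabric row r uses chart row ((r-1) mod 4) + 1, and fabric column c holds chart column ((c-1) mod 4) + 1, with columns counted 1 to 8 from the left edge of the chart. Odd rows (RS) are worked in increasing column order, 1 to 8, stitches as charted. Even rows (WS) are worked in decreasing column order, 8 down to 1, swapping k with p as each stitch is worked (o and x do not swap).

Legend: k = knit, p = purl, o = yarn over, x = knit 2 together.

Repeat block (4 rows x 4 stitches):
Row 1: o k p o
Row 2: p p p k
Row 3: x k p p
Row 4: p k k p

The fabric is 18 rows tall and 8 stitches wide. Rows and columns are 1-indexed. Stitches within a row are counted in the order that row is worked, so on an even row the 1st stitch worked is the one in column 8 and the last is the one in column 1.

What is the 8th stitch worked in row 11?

Row 11: (11-1) mod 4 = 2, so use chart row 3. Odd row -> RS.
Chart row 3 tiled across columns 1-8: x k p p x k p p
RS row: no reversal, no swap; stitch n worked = column n.
The 8th stitch worked is p.

Stitch:
p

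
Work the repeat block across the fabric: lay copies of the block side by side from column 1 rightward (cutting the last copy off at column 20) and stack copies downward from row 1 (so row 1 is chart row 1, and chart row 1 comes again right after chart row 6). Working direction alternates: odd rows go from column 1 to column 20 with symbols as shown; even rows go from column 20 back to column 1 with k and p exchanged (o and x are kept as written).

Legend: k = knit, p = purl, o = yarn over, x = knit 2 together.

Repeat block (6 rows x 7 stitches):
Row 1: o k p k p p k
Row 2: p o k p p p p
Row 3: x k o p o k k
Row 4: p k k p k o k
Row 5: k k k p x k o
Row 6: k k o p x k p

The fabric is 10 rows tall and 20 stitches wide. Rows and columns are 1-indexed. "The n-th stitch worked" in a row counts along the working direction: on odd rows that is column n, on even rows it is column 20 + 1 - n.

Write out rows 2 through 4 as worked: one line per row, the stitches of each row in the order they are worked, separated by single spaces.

== ROWS AS WORKED ==
k k k p o k k k k k p o k k k k k p o k
x k o p o k k x k o p o k k x k o p o k
o p k p p k p o p k p p k p o p k p p k

Derivation:
Row 2: chart row 2, WS - tiled (columns 1-20): p o k p p p p p o k p p p p p o k p p p; work from column 20 back to 1 with k<->p swapped.
Row 3: chart row 3, RS - tile across columns 1-20 and work as-is.
Row 4: chart row 4, WS - tiled (columns 1-20): p k k p k o k p k k p k o k p k k p k o; work from column 20 back to 1 with k<->p swapped.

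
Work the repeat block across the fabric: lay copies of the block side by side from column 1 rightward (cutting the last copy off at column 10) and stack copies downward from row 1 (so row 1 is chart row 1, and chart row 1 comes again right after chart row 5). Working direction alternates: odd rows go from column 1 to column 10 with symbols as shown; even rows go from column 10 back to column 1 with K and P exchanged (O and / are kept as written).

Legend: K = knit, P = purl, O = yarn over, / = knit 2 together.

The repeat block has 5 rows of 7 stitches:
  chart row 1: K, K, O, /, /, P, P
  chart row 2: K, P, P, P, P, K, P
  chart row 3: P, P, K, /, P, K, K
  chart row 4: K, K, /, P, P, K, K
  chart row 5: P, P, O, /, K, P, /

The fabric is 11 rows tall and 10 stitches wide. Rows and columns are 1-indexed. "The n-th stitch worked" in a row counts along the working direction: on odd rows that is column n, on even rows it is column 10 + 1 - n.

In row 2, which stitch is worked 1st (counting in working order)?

For row 2: chart row = ((2-1) mod 5) + 1 = 2; this is a WS (even) row.
Chart row 2 tiled across columns 1-10: K P P P P K P K P P
WS: work from column 10 back to column 1 (reverse the tiled row), swapping K<->P (O and / unchanged).
Row 2 as worked: K K P K P K K K K P
Stitch 1 in working order -> K

Stitch:
K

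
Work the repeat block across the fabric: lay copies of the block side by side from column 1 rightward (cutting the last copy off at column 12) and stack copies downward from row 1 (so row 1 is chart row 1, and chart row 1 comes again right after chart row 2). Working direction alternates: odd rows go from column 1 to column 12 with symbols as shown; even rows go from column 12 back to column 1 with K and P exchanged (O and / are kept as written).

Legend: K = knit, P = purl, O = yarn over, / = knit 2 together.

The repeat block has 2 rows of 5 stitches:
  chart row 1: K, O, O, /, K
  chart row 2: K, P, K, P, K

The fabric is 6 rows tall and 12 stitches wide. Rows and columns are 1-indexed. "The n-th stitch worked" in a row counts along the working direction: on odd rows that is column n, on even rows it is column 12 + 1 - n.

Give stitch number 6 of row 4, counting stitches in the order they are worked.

== STITCH ==
K

Derivation:
Row 4: (4-1) mod 2 = 1, so use chart row 2. Even row -> WS.
Chart row 2 tiled across columns 1-12: K P K P K K P K P K K P
Wrong side: read the tiled row from column 12 down to 1 and exchange K with P (leave O, /).
Row 4 as worked: K P P K P K P P K P K P
Stitch 6 in working order -> K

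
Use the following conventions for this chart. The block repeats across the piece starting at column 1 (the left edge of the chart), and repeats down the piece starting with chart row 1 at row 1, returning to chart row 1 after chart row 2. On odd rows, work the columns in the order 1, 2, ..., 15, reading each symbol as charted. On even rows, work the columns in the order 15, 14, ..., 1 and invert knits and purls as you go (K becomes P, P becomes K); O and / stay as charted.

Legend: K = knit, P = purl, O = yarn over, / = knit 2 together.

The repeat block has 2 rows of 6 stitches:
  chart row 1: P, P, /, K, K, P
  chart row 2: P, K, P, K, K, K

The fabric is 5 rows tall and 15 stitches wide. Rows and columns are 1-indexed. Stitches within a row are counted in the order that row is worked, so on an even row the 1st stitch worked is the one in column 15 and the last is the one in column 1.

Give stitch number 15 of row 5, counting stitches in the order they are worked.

== STITCH ==
/

Derivation:
Row 5 uses chart row ((5-1) mod 2)+1 = 1. Row 5 is odd, so RS.
Chart row 1 tiled across columns 1-15: P P / K K P P P / K K P P P /
Right side: take the tiled row as-is (worked left to right from column 1).
The 15th stitch worked is /.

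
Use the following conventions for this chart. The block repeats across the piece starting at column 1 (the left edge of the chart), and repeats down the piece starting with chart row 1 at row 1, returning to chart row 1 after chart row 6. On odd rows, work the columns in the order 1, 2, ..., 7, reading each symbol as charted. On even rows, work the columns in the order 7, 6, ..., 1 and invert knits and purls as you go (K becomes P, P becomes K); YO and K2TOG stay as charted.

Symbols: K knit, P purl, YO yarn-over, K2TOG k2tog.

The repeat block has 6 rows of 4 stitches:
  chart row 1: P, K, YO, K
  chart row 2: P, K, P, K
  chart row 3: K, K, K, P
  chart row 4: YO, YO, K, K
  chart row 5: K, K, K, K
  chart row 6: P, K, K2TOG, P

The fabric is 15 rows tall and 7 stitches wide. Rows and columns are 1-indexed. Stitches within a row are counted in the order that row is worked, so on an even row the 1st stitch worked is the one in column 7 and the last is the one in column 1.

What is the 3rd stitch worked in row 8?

== STITCH ==
K

Derivation:
For row 8: chart row = ((8-1) mod 6) + 1 = 2; this is a WS (even) row.
Chart row 2 tiled across columns 1-7: P K P K P K P
Wrong side: read the tiled row from column 7 down to 1 and exchange K with P (leave YO, K2TOG).
Row 8 as worked: K P K P K P K
Counting 3 along the worked row gives K.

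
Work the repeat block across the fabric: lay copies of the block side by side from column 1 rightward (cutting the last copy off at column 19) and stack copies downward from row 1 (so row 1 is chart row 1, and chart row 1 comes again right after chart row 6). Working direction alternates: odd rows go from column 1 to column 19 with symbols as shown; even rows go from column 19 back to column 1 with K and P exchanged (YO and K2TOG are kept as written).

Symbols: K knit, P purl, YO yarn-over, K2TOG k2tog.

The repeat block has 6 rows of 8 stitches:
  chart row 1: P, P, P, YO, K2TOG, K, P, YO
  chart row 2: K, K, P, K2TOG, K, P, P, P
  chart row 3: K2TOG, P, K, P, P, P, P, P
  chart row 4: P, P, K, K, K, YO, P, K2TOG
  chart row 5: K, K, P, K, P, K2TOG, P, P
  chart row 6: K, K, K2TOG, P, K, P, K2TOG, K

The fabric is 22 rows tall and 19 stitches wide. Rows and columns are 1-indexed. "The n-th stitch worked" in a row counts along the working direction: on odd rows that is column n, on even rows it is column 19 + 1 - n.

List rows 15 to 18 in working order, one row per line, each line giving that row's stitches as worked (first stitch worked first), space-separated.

Result:
K2TOG P K P P P P P K2TOG P K P P P P P K2TOG P K
P K K K2TOG K YO P P P K K K2TOG K YO P P P K K
K K P K P K2TOG P P K K P K P K2TOG P P K K P
K2TOG P P P K2TOG K P K K2TOG P P P K2TOG K P K K2TOG P P

Derivation:
Row 15: chart row 3, RS - tile across columns 1-19 and work as-is.
Row 16: chart row 4, WS - tiled (columns 1-19): P P K K K YO P K2TOG P P K K K YO P K2TOG P P K; work from column 19 back to 1 with K<->P swapped.
Row 17: chart row 5, RS - tile across columns 1-19 and work as-is.
Row 18: chart row 6, WS - tiled (columns 1-19): K K K2TOG P K P K2TOG K K K K2TOG P K P K2TOG K K K K2TOG; work from column 19 back to 1 with K<->P swapped.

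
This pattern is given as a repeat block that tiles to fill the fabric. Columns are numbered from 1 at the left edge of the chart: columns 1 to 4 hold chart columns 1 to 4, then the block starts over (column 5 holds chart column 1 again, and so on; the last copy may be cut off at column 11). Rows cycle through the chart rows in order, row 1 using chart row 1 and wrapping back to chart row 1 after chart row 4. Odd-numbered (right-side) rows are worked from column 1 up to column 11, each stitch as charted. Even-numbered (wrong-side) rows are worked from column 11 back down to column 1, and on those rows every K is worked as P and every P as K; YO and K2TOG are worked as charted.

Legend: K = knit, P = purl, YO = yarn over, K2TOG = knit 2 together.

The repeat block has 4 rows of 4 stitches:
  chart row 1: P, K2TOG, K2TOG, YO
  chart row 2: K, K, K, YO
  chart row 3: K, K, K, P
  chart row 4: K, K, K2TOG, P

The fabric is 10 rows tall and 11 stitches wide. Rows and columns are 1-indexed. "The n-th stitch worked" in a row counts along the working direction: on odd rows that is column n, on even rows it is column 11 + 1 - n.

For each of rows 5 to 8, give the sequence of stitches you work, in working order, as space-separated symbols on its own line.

== ROWS AS WORKED ==
P K2TOG K2TOG YO P K2TOG K2TOG YO P K2TOG K2TOG
P P P YO P P P YO P P P
K K K P K K K P K K K
K2TOG P P K K2TOG P P K K2TOG P P

Derivation:
Row 5: chart row 1, RS - tile across columns 1-11 and work as-is.
Row 6: chart row 2, WS - tiled (columns 1-11): K K K YO K K K YO K K K; work from column 11 back to 1 with K<->P swapped.
Row 7: chart row 3, RS - tile across columns 1-11 and work as-is.
Row 8: chart row 4, WS - tiled (columns 1-11): K K K2TOG P K K K2TOG P K K K2TOG; work from column 11 back to 1 with K<->P swapped.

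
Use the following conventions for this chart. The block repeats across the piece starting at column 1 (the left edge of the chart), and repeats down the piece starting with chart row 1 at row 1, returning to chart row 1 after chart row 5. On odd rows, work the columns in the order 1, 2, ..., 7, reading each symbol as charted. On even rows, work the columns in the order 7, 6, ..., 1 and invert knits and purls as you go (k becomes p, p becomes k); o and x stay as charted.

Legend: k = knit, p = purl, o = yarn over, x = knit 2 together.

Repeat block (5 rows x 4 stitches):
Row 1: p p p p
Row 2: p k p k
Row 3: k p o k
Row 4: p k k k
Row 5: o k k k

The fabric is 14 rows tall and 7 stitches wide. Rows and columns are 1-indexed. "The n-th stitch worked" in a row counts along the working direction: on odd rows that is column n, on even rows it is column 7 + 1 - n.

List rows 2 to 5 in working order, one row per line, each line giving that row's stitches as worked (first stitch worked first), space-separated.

== ROWS AS WORKED ==
k p k p k p k
k p o k k p o
p p k p p p k
o k k k o k k

Derivation:
Row 2: chart row 2, WS - tiled (columns 1-7): p k p k p k p; work from column 7 back to 1 with k<->p swapped.
Row 3: chart row 3, RS - tile across columns 1-7 and work as-is.
Row 4: chart row 4, WS - tiled (columns 1-7): p k k k p k k; work from column 7 back to 1 with k<->p swapped.
Row 5: chart row 5, RS - tile across columns 1-7 and work as-is.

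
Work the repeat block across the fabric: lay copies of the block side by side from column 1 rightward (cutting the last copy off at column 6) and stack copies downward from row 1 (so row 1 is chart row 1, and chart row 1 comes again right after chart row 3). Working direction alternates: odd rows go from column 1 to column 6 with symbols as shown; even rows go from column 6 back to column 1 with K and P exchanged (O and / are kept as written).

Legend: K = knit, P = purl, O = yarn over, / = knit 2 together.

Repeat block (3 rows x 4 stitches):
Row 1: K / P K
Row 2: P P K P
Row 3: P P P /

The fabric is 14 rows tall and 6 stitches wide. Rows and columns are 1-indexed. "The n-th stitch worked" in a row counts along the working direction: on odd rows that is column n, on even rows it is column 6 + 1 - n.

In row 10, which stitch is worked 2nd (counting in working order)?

Result:
P

Derivation:
Row 10: (10-1) mod 3 = 0, so use chart row 1. Even row -> WS.
Chart row 1 tiled across columns 1-6: K / P K K /
Wrong side: read the tiled row from column 6 down to 1 and exchange K with P (leave O, /).
Row 10 as worked: / P P K / P
Counting 2 along the worked row gives P.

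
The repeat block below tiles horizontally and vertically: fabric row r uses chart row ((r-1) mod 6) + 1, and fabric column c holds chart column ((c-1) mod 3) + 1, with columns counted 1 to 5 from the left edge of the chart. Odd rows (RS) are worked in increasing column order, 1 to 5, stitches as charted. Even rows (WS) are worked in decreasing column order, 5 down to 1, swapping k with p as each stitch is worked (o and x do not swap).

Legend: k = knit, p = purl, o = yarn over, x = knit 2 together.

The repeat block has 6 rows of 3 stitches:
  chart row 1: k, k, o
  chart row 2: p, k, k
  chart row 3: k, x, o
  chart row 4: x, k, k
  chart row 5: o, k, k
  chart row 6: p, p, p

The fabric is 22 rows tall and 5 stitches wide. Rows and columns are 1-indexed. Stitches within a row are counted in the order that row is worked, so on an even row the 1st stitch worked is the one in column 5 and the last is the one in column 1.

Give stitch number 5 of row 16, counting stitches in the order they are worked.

== STITCH ==
x

Derivation:
Row 16 uses chart row ((16-1) mod 6)+1 = 4. Row 16 is even, so WS.
Chart row 4 tiled across columns 1-5: x k k x k
WS row: flip the tiled sequence (start at column 5) and apply k<->p; o and x stay.
Row 16 as worked: p x p p x
Counting 5 along the worked row gives x.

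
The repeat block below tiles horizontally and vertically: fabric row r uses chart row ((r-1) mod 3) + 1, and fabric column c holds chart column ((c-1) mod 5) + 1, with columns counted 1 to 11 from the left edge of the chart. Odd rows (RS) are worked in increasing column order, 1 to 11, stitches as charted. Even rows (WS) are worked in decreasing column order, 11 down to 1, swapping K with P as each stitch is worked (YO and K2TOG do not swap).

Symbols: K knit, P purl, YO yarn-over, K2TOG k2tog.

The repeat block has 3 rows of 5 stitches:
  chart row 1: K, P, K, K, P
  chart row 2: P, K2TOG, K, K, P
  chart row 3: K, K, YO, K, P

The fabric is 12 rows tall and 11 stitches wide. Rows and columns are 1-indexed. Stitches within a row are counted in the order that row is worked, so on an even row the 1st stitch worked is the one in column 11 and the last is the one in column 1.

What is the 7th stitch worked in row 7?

Row 7: (7-1) mod 3 = 0, so use chart row 1. Odd row -> RS.
Chart row 1 tiled across columns 1-11: K P K K P K P K K P K
Right side: take the tiled row as-is (worked left to right from column 1).
Counting 7 along the worked row gives P.

== STITCH ==
P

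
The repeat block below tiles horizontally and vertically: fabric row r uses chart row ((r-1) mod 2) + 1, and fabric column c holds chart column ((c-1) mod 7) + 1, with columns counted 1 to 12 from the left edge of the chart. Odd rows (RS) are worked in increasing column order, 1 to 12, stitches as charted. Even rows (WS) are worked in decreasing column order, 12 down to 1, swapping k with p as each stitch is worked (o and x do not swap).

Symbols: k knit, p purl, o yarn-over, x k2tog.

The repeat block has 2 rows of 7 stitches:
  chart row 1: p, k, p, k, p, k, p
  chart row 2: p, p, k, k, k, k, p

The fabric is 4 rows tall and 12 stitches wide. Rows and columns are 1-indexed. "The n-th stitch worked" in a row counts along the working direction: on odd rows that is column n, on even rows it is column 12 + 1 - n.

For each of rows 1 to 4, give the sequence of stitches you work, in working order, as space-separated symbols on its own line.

Row 1: chart row 1, RS - tile across columns 1-12 and work as-is.
Row 2: chart row 2, WS - tiled (columns 1-12): p p k k k k p p p k k k; work from column 12 back to 1 with k<->p swapped.
Row 3: chart row 1, RS - tile across columns 1-12 and work as-is.
Row 4: chart row 2, WS - tiled (columns 1-12): p p k k k k p p p k k k; work from column 12 back to 1 with k<->p swapped.

Rows as worked:
p k p k p k p p k p k p
p p p k k k p p p p k k
p k p k p k p p k p k p
p p p k k k p p p p k k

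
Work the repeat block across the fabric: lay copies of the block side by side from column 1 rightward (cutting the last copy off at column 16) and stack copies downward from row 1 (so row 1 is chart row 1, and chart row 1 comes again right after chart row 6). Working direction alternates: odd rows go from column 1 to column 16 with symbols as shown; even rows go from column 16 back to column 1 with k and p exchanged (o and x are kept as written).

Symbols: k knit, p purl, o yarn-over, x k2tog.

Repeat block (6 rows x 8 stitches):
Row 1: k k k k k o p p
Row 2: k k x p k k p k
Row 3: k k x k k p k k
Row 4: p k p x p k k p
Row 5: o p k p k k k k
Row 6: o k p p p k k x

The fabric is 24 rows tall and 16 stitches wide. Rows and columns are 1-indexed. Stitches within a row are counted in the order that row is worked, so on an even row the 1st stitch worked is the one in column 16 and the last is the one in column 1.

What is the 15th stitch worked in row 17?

Result:
k

Derivation:
Row 17 uses chart row ((17-1) mod 6)+1 = 5. Row 17 is odd, so RS.
Chart row 5 tiled across columns 1-16: o p k p k k k k o p k p k k k k
RS row: no reversal, no swap; stitch n worked = column n.
The 15th stitch worked is k.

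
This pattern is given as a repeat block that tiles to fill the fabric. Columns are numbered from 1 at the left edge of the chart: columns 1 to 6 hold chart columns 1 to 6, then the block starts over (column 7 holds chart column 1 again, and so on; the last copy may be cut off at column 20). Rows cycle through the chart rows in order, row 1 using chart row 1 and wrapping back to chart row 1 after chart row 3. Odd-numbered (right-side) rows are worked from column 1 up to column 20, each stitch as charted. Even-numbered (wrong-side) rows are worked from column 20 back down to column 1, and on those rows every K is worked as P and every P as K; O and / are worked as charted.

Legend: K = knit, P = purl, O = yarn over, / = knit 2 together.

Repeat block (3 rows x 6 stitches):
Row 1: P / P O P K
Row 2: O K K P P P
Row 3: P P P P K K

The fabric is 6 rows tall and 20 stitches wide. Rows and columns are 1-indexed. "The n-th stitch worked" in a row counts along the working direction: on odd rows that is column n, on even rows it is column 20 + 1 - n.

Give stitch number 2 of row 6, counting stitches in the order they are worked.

For row 6: chart row = ((6-1) mod 3) + 1 = 3; this is a WS (even) row.
Chart row 3 tiled across columns 1-20: P P P P K K P P P P K K P P P P K K P P
WS: work from column 20 back to column 1 (reverse the tiled row), swapping K<->P (O and / unchanged).
Row 6 as worked: K K P P K K K K P P K K K K P P K K K K
The 2nd stitch worked is K.

Result:
K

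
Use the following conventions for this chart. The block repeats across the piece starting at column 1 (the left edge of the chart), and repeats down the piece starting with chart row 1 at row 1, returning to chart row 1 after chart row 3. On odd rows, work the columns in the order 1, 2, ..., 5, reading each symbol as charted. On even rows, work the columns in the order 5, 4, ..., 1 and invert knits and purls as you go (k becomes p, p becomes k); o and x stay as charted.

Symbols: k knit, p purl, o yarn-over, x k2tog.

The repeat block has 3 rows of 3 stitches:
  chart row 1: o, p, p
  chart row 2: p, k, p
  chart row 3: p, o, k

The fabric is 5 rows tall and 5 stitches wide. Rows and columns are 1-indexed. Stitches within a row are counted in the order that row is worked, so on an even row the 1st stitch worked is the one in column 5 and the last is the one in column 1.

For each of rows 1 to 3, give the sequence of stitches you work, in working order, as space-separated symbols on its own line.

Result:
o p p o p
p k k p k
p o k p o

Derivation:
Row 1: chart row 1, RS - tile across columns 1-5 and work as-is.
Row 2: chart row 2, WS - tiled (columns 1-5): p k p p k; work from column 5 back to 1 with k<->p swapped.
Row 3: chart row 3, RS - tile across columns 1-5 and work as-is.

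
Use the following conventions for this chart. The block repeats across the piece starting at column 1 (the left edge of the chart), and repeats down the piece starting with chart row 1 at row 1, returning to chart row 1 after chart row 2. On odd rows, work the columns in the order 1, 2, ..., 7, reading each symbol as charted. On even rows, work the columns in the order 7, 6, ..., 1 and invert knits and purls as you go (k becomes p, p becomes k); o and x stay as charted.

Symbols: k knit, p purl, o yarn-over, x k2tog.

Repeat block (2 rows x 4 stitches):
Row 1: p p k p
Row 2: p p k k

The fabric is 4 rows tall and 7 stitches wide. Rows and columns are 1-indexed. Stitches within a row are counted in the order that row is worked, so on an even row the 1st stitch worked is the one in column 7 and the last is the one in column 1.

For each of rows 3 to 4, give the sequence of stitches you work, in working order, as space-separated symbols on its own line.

Row 3: chart row 1, RS - tile across columns 1-7 and work as-is.
Row 4: chart row 2, WS - tiled (columns 1-7): p p k k p p k; work from column 7 back to 1 with k<->p swapped.

Rows as worked:
p p k p p p k
p k k p p k k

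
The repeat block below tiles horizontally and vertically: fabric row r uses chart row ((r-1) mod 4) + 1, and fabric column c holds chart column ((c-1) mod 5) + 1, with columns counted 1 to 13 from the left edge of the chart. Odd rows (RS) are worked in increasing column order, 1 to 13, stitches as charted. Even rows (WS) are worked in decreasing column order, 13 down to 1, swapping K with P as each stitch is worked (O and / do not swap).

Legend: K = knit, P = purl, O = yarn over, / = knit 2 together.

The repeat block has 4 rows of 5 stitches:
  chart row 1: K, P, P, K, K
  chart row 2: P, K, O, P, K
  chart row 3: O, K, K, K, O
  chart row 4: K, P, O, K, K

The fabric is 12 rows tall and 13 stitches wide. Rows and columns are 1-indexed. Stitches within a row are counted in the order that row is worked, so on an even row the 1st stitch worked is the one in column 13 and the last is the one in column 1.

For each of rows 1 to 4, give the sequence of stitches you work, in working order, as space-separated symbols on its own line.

Row 1: chart row 1, RS - tile across columns 1-13 and work as-is.
Row 2: chart row 2, WS - tiled (columns 1-13): P K O P K P K O P K P K O; work from column 13 back to 1 with K<->P swapped.
Row 3: chart row 3, RS - tile across columns 1-13 and work as-is.
Row 4: chart row 4, WS - tiled (columns 1-13): K P O K K K P O K K K P O; work from column 13 back to 1 with K<->P swapped.

Result:
K P P K K K P P K K K P P
O P K P K O P K P K O P K
O K K K O O K K K O O K K
O K P P P O K P P P O K P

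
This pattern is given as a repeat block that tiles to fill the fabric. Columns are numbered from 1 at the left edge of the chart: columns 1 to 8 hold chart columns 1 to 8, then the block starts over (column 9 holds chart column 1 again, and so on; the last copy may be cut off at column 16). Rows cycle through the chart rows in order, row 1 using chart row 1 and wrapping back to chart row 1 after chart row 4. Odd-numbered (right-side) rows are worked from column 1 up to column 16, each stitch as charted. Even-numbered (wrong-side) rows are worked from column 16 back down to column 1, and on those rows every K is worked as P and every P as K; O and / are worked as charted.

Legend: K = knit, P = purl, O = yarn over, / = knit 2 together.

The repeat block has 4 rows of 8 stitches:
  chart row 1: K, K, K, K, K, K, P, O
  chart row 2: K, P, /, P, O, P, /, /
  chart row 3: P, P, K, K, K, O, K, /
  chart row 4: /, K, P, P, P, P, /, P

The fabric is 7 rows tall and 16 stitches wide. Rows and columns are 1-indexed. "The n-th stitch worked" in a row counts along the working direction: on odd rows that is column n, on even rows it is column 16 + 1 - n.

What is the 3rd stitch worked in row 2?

== STITCH ==
K

Derivation:
Row 2 uses chart row ((2-1) mod 4)+1 = 2. Row 2 is even, so WS.
Chart row 2 tiled across columns 1-16: K P / P O P / / K P / P O P / /
Wrong side: read the tiled row from column 16 down to 1 and exchange K with P (leave O, /).
Row 2 as worked: / / K O K / K P / / K O K / K P
Stitch 3 in working order -> K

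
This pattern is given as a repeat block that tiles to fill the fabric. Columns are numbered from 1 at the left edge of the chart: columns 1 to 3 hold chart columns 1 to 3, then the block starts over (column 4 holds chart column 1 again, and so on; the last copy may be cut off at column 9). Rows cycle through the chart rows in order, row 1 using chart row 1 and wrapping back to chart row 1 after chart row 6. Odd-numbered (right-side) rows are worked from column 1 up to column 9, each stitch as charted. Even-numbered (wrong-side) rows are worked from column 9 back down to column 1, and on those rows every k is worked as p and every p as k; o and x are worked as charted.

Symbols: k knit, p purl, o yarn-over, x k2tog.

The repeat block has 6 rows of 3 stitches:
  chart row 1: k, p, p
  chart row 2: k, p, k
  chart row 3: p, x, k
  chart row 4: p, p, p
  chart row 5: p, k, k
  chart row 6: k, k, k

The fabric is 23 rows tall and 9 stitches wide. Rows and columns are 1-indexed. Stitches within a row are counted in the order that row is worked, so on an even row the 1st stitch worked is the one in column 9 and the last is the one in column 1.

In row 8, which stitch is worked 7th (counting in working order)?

Result:
p

Derivation:
Row 8: (8-1) mod 6 = 1, so use chart row 2. Even row -> WS.
Chart row 2 tiled across columns 1-9: k p k k p k k p k
WS: work from column 9 back to column 1 (reverse the tiled row), swapping k<->p (o and x unchanged).
Row 8 as worked: p k p p k p p k p
Stitch 7 in working order -> p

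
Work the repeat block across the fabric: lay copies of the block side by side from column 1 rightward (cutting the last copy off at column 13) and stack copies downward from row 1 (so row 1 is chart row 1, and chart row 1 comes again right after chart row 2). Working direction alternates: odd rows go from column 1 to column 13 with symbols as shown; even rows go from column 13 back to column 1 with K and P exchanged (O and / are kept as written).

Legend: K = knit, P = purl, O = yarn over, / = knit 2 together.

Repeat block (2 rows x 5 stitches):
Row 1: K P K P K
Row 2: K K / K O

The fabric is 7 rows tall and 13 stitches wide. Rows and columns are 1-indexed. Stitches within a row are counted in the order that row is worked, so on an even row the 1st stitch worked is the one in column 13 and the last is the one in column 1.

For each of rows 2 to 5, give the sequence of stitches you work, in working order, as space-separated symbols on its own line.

Result:
/ P P O P / P P O P / P P
K P K P K K P K P K K P K
/ P P O P / P P O P / P P
K P K P K K P K P K K P K

Derivation:
Row 2: chart row 2, WS - tiled (columns 1-13): K K / K O K K / K O K K /; work from column 13 back to 1 with K<->P swapped.
Row 3: chart row 1, RS - tile across columns 1-13 and work as-is.
Row 4: chart row 2, WS - tiled (columns 1-13): K K / K O K K / K O K K /; work from column 13 back to 1 with K<->P swapped.
Row 5: chart row 1, RS - tile across columns 1-13 and work as-is.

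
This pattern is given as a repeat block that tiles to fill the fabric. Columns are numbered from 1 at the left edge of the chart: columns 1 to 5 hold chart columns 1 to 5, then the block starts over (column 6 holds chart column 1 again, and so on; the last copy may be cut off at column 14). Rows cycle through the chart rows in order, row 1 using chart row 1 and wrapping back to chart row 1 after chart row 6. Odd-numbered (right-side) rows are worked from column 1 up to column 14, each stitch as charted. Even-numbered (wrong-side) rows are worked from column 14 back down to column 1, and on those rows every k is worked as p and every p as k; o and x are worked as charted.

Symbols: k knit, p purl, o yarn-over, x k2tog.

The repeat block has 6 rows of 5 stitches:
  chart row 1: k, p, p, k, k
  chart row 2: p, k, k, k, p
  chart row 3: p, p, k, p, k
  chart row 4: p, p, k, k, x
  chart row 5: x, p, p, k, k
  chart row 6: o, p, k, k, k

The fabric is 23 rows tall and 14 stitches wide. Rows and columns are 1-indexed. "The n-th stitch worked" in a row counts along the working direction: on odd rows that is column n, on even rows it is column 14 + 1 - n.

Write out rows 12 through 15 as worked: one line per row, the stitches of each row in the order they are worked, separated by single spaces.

== ROWS AS WORKED ==
p p k o p p p k o p p p k o
k p p k k k p p k k k p p k
p p p k k p p p k k p p p k
p p k p k p p k p k p p k p

Derivation:
Row 12: chart row 6, WS - tiled (columns 1-14): o p k k k o p k k k o p k k; work from column 14 back to 1 with k<->p swapped.
Row 13: chart row 1, RS - tile across columns 1-14 and work as-is.
Row 14: chart row 2, WS - tiled (columns 1-14): p k k k p p k k k p p k k k; work from column 14 back to 1 with k<->p swapped.
Row 15: chart row 3, RS - tile across columns 1-14 and work as-is.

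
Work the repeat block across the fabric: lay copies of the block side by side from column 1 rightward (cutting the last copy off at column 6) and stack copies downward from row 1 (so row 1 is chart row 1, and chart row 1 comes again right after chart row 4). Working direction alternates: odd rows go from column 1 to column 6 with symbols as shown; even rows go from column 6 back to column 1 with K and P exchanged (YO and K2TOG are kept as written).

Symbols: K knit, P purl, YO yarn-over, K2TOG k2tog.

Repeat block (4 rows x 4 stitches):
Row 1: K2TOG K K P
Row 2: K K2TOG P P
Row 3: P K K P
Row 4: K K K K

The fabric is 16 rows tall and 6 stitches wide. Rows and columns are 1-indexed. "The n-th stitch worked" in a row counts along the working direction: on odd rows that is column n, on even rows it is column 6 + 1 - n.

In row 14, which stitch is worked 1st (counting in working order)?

For row 14: chart row = ((14-1) mod 4) + 1 = 2; this is a WS (even) row.
Chart row 2 tiled across columns 1-6: K K2TOG P P K K2TOG
WS: work from column 6 back to column 1 (reverse the tiled row), swapping K<->P (YO and K2TOG unchanged).
Row 14 as worked: K2TOG P K K K2TOG P
Stitch 1 in working order -> K2TOG

== STITCH ==
K2TOG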